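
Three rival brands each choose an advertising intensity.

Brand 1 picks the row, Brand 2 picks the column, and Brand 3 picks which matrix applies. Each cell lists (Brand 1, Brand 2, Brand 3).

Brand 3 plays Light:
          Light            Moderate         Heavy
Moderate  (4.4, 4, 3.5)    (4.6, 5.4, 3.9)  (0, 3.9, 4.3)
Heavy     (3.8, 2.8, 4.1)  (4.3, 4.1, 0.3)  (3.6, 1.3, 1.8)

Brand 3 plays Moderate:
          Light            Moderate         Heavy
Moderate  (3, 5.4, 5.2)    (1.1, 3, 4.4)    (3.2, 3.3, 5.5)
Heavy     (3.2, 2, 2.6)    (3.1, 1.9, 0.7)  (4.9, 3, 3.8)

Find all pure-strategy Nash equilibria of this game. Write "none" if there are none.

(Heavy, Heavy, Moderate)

(Moderate, Light, Light): Brand 2 can switch to Moderate (4 → 5.4). Not NE.
(Moderate, Light, Moderate): Brand 1 can switch to Heavy (3 → 3.2). Not NE.
(Moderate, Moderate, Light): Brand 3 can switch to Moderate (3.9 → 4.4). Not NE.
(Moderate, Moderate, Moderate): Brand 1 can switch to Heavy (1.1 → 3.1). Not NE.
(Moderate, Heavy, Light): Brand 1 can switch to Heavy (0 → 3.6). Not NE.
(Moderate, Heavy, Moderate): Brand 1 can switch to Heavy (3.2 → 4.9). Not NE.
(Heavy, Light, Light): Brand 1 can switch to Moderate (3.8 → 4.4). Not NE.
(Heavy, Light, Moderate): Brand 2 can switch to Heavy (2 → 3). Not NE.
(Heavy, Moderate, Light): Brand 1 can switch to Moderate (4.3 → 4.6). Not NE.
(Heavy, Moderate, Moderate): Brand 2 can switch to Light (1.9 → 2). Not NE.
(Heavy, Heavy, Light): Brand 2 can switch to Light (1.3 → 2.8). Not NE.
(Heavy, Heavy, Moderate): Brand 1 gets 4.9, best alternative 3.2; Brand 2 gets 3, best alternative 2; Brand 3 gets 3.8, best alternative 1.8. No profitable deviation — NE.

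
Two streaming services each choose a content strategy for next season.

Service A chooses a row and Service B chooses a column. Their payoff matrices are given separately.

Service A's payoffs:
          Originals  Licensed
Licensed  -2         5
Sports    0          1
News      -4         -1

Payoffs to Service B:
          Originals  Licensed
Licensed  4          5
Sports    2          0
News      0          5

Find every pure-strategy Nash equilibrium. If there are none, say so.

For each player, find the best response to each opponent profile; mutual best responses are the pure NE.
Service A against Originals: payoffs -2, 0, -4 → best response Sports.
Service A against Licensed: payoffs 5, 1, -1 → best response Licensed.
Service B against Licensed: payoffs 4, 5 → best response Licensed.
Service B against Sports: payoffs 2, 0 → best response Originals.
Service B against News: payoffs 0, 5 → best response Licensed.
Mutual best responses: (Licensed, Licensed); (Sports, Originals).

(Licensed, Licensed); (Sports, Originals)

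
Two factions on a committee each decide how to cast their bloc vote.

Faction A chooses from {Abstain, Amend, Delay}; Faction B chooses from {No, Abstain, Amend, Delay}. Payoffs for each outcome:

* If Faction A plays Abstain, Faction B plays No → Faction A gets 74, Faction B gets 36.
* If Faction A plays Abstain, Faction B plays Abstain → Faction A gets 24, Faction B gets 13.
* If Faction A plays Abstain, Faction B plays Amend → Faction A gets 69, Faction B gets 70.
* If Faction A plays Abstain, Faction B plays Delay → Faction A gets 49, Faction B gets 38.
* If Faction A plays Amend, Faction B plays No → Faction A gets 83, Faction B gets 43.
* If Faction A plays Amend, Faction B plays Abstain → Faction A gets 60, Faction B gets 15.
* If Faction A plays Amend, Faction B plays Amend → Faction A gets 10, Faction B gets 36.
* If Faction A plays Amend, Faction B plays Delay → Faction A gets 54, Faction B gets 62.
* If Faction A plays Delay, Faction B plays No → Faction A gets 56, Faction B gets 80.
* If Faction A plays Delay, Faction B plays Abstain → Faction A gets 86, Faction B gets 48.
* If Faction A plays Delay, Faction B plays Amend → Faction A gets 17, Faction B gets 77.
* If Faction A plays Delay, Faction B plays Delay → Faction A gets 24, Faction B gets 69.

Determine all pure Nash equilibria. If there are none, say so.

The pure Nash equilibria are (Abstain, Amend); (Amend, Delay).

For each strategy profile, look for a profitable unilateral deviation.
(Abstain, No): Faction A can switch to Amend (74 → 83). Not NE.
(Abstain, Abstain): Faction A can switch to Amend (24 → 60). Not NE.
(Abstain, Amend): Faction A gets 69, best alternative 17; Faction B gets 70, best alternative 38. No profitable deviation — NE.
(Abstain, Delay): Faction A can switch to Amend (49 → 54). Not NE.
(Amend, No): Faction B can switch to Delay (43 → 62). Not NE.
(Amend, Abstain): Faction A can switch to Delay (60 → 86). Not NE.
(Amend, Amend): Faction A can switch to Abstain (10 → 69). Not NE.
(Amend, Delay): Faction A gets 54, best alternative 49; Faction B gets 62, best alternative 43. No profitable deviation — NE.
(Delay, No): Faction A can switch to Abstain (56 → 74). Not NE.
(Delay, Abstain): Faction B can switch to No (48 → 80). Not NE.
(The remaining 2 profiles each have a profitable deviation by the same check.)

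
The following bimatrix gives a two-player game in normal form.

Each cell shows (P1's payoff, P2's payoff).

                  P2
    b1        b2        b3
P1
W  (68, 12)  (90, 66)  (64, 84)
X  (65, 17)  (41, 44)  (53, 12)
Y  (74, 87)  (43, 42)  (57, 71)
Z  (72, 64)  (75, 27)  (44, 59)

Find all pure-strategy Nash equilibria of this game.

P1 against b1: payoffs 68, 65, 74, 72 → best response Y.
P1 against b2: payoffs 90, 41, 43, 75 → best response W.
P1 against b3: payoffs 64, 53, 57, 44 → best response W.
P2 against W: payoffs 12, 66, 84 → best response b3.
P2 against X: payoffs 17, 44, 12 → best response b2.
P2 against Y: payoffs 87, 42, 71 → best response b1.
P2 against Z: payoffs 64, 27, 59 → best response b1.
Mutual best responses: (W, b3); (Y, b1).

(W, b3); (Y, b1)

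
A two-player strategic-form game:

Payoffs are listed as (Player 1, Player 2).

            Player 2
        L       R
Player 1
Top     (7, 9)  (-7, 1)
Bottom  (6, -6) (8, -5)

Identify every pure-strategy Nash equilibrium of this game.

Pure-strategy Nash equilibria: (Top, L) and (Bottom, R)

Player 1 against L: payoffs 7, 6 → best response Top.
Player 1 against R: payoffs -7, 8 → best response Bottom.
Player 2 against Top: payoffs 9, 1 → best response L.
Player 2 against Bottom: payoffs -6, -5 → best response R.
Mutual best responses: (Top, L); (Bottom, R).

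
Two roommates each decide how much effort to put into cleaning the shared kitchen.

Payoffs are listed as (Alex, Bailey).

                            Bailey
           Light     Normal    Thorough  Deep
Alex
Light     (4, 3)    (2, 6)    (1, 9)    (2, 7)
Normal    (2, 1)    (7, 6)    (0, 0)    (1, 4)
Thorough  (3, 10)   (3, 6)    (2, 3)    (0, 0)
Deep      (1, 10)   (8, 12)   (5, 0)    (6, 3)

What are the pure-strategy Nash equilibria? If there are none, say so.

(Deep, Normal)

For each player, find the best response to each opponent profile; mutual best responses are the pure NE.
Alex against Light: payoffs 4, 2, 3, 1 → best response Light.
Alex against Normal: payoffs 2, 7, 3, 8 → best response Deep.
Alex against Thorough: payoffs 1, 0, 2, 5 → best response Deep.
Alex against Deep: payoffs 2, 1, 0, 6 → best response Deep.
Bailey against Light: payoffs 3, 6, 9, 7 → best response Thorough.
Bailey against Normal: payoffs 1, 6, 0, 4 → best response Normal.
Bailey against Thorough: payoffs 10, 6, 3, 0 → best response Light.
Bailey against Deep: payoffs 10, 12, 0, 3 → best response Normal.
Mutual best responses: (Deep, Normal).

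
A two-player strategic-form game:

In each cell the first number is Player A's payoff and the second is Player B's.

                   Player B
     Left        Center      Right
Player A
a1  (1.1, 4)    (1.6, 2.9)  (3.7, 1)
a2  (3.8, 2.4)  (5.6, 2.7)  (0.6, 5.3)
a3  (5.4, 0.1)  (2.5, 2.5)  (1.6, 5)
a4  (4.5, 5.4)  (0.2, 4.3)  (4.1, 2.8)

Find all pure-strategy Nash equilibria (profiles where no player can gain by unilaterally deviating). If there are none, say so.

none

(a1, Left): Player A can switch to a2 (1.1 → 3.8). Not NE.
(a1, Center): Player A can switch to a2 (1.6 → 5.6). Not NE.
(a1, Right): Player A can switch to a4 (3.7 → 4.1). Not NE.
(a2, Left): Player A can switch to a3 (3.8 → 5.4). Not NE.
(a2, Center): Player B can switch to Right (2.7 → 5.3). Not NE.
(a2, Right): Player A can switch to a1 (0.6 → 3.7). Not NE.
(a3, Left): Player B can switch to Center (0.1 → 2.5). Not NE.
(a3, Center): Player A can switch to a2 (2.5 → 5.6). Not NE.
(a3, Right): Player A can switch to a1 (1.6 → 3.7). Not NE.
(a4, Left): Player A can switch to a3 (4.5 → 5.4). Not NE.
(a4, Center): Player A can switch to a1 (0.2 → 1.6). Not NE.
(a4, Right): Player B can switch to Left (2.8 → 5.4). Not NE.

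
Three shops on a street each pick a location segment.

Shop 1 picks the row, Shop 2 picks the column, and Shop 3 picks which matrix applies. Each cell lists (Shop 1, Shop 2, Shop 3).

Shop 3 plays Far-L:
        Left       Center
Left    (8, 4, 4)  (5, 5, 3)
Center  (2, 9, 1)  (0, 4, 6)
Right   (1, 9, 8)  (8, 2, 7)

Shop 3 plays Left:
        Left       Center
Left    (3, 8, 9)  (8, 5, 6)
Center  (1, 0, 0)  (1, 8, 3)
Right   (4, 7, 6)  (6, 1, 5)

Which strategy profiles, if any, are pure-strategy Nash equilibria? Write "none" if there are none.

No pure-strategy Nash equilibrium.

Shop 1 against (Left, Far-L): payoffs 8, 2, 1 → best response Left.
Shop 1 against (Left, Left): payoffs 3, 1, 4 → best response Right.
Shop 1 against (Center, Far-L): payoffs 5, 0, 8 → best response Right.
Shop 1 against (Center, Left): payoffs 8, 1, 6 → best response Left.
Shop 2 against (Left, Far-L): payoffs 4, 5 → best response Center.
Shop 2 against (Left, Left): payoffs 8, 5 → best response Left.
Shop 2 against (Center, Far-L): payoffs 9, 4 → best response Left.
Shop 2 against (Center, Left): payoffs 0, 8 → best response Center.
Shop 2 against (Right, Far-L): payoffs 9, 2 → best response Left.
Shop 2 against (Right, Left): payoffs 7, 1 → best response Left.
Shop 3 against (Left, Left): payoffs 4, 9 → best response Left.
Shop 3 against (Left, Center): payoffs 3, 6 → best response Left.
Shop 3 against (Center, Left): payoffs 1, 0 → best response Far-L.
Shop 3 against (Center, Center): payoffs 6, 3 → best response Far-L.
Shop 3 against (Right, Left): payoffs 8, 6 → best response Far-L.
Shop 3 against (Right, Center): payoffs 7, 5 → best response Far-L.
No profile is a mutual best response for all players.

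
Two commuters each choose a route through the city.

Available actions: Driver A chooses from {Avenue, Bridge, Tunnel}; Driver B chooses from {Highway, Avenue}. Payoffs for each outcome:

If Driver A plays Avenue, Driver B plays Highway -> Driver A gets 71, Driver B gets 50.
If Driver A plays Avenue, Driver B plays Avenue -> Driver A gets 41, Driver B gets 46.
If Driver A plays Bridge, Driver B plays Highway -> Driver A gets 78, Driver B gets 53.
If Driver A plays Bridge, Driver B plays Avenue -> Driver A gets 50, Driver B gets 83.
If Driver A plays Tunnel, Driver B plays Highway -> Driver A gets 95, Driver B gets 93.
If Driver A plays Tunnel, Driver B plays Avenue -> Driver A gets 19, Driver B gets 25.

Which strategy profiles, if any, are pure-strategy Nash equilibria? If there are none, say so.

(Bridge, Avenue) and (Tunnel, Highway)

Driver A against Highway: payoffs 71, 78, 95 → best response Tunnel.
Driver A against Avenue: payoffs 41, 50, 19 → best response Bridge.
Driver B against Avenue: payoffs 50, 46 → best response Highway.
Driver B against Bridge: payoffs 53, 83 → best response Avenue.
Driver B against Tunnel: payoffs 93, 25 → best response Highway.
Mutual best responses: (Bridge, Avenue); (Tunnel, Highway).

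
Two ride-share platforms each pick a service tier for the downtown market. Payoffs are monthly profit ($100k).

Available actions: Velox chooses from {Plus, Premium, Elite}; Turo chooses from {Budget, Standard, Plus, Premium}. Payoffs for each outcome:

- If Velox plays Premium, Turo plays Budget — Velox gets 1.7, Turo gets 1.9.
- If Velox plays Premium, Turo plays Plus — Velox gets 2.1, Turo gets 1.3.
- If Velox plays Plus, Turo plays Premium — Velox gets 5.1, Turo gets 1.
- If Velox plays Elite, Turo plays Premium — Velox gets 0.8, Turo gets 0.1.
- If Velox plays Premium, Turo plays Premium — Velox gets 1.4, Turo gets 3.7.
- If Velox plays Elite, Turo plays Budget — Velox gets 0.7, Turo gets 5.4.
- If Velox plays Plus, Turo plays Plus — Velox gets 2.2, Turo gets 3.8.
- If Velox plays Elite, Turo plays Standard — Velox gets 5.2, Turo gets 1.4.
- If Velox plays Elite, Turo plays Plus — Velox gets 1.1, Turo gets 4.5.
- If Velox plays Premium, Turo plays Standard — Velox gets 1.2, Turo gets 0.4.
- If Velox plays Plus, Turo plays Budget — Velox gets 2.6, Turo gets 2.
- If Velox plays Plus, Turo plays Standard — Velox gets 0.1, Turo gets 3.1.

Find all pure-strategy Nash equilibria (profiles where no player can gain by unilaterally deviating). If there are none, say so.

Pure NE: (Plus, Plus)

Mark each player's best response to every combination of opponents' strategies; a profile where every player is best-responding is a pure Nash equilibrium.
Velox against Budget: payoffs 2.6, 1.7, 0.7 → best response Plus.
Velox against Standard: payoffs 0.1, 1.2, 5.2 → best response Elite.
Velox against Plus: payoffs 2.2, 2.1, 1.1 → best response Plus.
Velox against Premium: payoffs 5.1, 1.4, 0.8 → best response Plus.
Turo against Plus: payoffs 2, 3.1, 3.8, 1 → best response Plus.
Turo against Premium: payoffs 1.9, 0.4, 1.3, 3.7 → best response Premium.
Turo against Elite: payoffs 5.4, 1.4, 4.5, 0.1 → best response Budget.
Mutual best responses: (Plus, Plus).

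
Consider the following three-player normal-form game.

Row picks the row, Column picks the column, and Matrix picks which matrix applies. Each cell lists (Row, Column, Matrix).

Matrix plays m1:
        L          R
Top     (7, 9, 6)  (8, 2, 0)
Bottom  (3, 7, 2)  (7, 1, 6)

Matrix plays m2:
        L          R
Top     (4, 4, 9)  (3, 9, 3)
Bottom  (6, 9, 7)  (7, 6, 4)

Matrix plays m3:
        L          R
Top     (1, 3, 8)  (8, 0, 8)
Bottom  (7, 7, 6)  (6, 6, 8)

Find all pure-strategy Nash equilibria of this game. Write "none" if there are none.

Pure NE: (Bottom, L, m2)

Row against (L, m1): payoffs 7, 3 → best response Top.
Row against (L, m2): payoffs 4, 6 → best response Bottom.
Row against (L, m3): payoffs 1, 7 → best response Bottom.
Row against (R, m1): payoffs 8, 7 → best response Top.
Row against (R, m2): payoffs 3, 7 → best response Bottom.
Row against (R, m3): payoffs 8, 6 → best response Top.
Column against (Top, m1): payoffs 9, 2 → best response L.
Column against (Top, m2): payoffs 4, 9 → best response R.
Column against (Top, m3): payoffs 3, 0 → best response L.
Column against (Bottom, m1): payoffs 7, 1 → best response L.
Column against (Bottom, m2): payoffs 9, 6 → best response L.
Column against (Bottom, m3): payoffs 7, 6 → best response L.
Matrix against (Top, L): payoffs 6, 9, 8 → best response m2.
Matrix against (Top, R): payoffs 0, 3, 8 → best response m3.
Matrix against (Bottom, L): payoffs 2, 7, 6 → best response m2.
Matrix against (Bottom, R): payoffs 6, 4, 8 → best response m3.
Mutual best responses: (Bottom, L, m2).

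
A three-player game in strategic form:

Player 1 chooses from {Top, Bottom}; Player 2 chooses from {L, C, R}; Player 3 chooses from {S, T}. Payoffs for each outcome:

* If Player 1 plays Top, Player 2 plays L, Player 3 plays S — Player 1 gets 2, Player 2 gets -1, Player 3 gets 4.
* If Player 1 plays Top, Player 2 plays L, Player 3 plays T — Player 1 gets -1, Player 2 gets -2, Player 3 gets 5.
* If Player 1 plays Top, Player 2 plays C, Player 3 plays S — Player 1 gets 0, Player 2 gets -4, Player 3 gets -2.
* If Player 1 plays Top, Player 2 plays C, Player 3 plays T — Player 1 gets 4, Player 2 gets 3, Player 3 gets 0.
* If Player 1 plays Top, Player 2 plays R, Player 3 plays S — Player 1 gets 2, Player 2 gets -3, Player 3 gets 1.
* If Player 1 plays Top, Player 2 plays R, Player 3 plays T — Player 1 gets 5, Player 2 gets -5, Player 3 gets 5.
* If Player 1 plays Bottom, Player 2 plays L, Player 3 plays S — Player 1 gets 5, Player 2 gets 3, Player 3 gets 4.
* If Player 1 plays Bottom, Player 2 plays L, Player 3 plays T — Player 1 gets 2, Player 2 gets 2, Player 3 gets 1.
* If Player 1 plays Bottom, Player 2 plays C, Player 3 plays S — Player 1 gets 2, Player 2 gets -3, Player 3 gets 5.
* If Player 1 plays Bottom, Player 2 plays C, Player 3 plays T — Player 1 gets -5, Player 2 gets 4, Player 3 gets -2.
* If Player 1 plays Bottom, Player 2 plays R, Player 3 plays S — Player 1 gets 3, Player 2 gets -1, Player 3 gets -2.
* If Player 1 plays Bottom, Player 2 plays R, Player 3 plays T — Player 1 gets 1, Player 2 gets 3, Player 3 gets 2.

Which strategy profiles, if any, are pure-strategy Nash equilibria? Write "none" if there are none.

Player 1 against (L, S): payoffs 2, 5 → best response Bottom.
Player 1 against (L, T): payoffs -1, 2 → best response Bottom.
Player 1 against (C, S): payoffs 0, 2 → best response Bottom.
Player 1 against (C, T): payoffs 4, -5 → best response Top.
Player 1 against (R, S): payoffs 2, 3 → best response Bottom.
Player 1 against (R, T): payoffs 5, 1 → best response Top.
Player 2 against (Top, S): payoffs -1, -4, -3 → best response L.
Player 2 against (Top, T): payoffs -2, 3, -5 → best response C.
Player 2 against (Bottom, S): payoffs 3, -3, -1 → best response L.
Player 2 against (Bottom, T): payoffs 2, 4, 3 → best response C.
Player 3 against (Top, L): payoffs 4, 5 → best response T.
Player 3 against (Top, C): payoffs -2, 0 → best response T.
Player 3 against (Top, R): payoffs 1, 5 → best response T.
Player 3 against (Bottom, L): payoffs 4, 1 → best response S.
Player 3 against (Bottom, C): payoffs 5, -2 → best response S.
Player 3 against (Bottom, R): payoffs -2, 2 → best response T.
Mutual best responses: (Top, C, T); (Bottom, L, S).

Pure-strategy Nash equilibria: (Top, C, T), (Bottom, L, S)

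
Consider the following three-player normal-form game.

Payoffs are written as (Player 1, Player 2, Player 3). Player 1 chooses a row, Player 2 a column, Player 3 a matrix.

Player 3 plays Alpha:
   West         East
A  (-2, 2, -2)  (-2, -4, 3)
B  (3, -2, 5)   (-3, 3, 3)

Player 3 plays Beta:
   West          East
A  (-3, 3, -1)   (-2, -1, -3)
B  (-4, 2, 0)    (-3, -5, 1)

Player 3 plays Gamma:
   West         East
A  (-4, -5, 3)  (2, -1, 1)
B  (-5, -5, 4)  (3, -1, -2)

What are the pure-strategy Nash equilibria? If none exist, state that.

Check each profile: it is a Nash equilibrium iff no player can strictly gain by switching unilaterally.
(A, West, Alpha): Player 1 can switch to B (-2 → 3). Not NE.
(A, West, Beta): Player 3 can switch to Gamma (-1 → 3). Not NE.
(A, West, Gamma): Player 2 can switch to East (-5 → -1). Not NE.
(A, East, Alpha): Player 2 can switch to West (-4 → 2). Not NE.
(A, East, Beta): Player 2 can switch to West (-1 → 3). Not NE.
(A, East, Gamma): Player 1 can switch to B (2 → 3). Not NE.
(The remaining 6 profiles each have a profitable deviation by the same check.)

none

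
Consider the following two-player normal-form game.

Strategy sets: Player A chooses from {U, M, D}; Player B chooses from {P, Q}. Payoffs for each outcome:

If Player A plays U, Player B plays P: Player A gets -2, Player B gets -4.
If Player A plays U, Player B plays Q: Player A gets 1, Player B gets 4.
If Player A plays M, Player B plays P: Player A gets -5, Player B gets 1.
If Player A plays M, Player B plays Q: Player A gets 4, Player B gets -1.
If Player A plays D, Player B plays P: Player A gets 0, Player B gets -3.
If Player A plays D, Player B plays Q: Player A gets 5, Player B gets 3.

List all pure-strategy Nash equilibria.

(U, P): Player A can switch to D (-2 → 0). Not NE.
(U, Q): Player A can switch to M (1 → 4). Not NE.
(M, P): Player A can switch to U (-5 → -2). Not NE.
(M, Q): Player A can switch to D (4 → 5). Not NE.
(D, P): Player B can switch to Q (-3 → 3). Not NE.
(D, Q): Player A gets 5, best alternative 4; Player B gets 3, best alternative -3. No profitable deviation — NE.

The unique pure-strategy Nash equilibrium is (D, Q).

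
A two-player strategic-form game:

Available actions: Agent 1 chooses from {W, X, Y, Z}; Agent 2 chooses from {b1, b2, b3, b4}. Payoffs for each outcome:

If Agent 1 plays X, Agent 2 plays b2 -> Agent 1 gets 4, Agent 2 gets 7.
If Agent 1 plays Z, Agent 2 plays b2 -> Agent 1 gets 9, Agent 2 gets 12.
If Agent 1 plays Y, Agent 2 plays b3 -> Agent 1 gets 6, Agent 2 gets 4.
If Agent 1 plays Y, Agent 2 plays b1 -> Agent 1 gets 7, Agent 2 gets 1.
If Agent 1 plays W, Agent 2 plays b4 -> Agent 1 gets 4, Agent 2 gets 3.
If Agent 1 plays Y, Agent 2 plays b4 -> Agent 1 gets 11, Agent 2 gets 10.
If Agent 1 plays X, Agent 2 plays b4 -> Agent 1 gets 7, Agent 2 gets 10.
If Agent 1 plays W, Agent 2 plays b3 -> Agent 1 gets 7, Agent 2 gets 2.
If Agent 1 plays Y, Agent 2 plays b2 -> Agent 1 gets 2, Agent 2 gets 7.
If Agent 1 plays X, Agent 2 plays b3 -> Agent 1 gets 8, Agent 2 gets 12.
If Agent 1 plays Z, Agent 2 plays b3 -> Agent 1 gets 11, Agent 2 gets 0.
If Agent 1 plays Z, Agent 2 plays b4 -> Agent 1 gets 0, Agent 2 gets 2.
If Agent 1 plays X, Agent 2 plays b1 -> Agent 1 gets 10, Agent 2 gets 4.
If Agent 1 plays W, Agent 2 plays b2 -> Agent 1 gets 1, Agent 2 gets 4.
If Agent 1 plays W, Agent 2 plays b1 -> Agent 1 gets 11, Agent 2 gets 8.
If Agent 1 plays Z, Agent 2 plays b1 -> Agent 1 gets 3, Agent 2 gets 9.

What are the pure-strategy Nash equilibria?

Agent 1 against b1: payoffs 11, 10, 7, 3 → best response W.
Agent 1 against b2: payoffs 1, 4, 2, 9 → best response Z.
Agent 1 against b3: payoffs 7, 8, 6, 11 → best response Z.
Agent 1 against b4: payoffs 4, 7, 11, 0 → best response Y.
Agent 2 against W: payoffs 8, 4, 2, 3 → best response b1.
Agent 2 against X: payoffs 4, 7, 12, 10 → best response b3.
Agent 2 against Y: payoffs 1, 7, 4, 10 → best response b4.
Agent 2 against Z: payoffs 9, 12, 0, 2 → best response b2.
Mutual best responses: (W, b1); (Y, b4); (Z, b2).

Pure-strategy Nash equilibria: (W, b1), (Y, b4), (Z, b2)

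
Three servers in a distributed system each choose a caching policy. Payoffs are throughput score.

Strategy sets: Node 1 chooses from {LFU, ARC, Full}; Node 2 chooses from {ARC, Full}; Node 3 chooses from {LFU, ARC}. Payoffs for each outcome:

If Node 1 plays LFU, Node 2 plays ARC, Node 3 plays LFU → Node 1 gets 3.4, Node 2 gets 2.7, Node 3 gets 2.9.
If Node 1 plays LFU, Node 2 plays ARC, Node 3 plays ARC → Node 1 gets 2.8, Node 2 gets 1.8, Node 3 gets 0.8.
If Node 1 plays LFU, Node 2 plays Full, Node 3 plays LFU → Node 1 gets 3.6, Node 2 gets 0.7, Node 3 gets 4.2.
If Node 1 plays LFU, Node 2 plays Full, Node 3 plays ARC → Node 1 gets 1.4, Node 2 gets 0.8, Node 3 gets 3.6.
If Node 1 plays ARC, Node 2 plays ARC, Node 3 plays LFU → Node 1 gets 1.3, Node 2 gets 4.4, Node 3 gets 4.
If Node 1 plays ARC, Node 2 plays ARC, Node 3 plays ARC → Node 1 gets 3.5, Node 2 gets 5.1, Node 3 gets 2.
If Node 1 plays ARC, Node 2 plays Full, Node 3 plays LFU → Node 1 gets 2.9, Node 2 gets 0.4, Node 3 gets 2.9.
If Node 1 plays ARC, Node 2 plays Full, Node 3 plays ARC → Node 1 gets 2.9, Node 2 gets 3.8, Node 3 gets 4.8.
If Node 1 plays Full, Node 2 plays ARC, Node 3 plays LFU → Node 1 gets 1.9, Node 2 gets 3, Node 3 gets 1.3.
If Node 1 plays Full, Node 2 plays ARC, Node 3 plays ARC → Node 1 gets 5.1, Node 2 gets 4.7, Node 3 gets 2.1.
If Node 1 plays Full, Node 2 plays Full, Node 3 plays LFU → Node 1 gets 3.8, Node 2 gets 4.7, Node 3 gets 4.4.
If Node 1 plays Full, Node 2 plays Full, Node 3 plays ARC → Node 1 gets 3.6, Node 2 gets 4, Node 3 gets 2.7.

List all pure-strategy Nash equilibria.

For each strategy profile, look for a profitable unilateral deviation.
(LFU, ARC, LFU): Node 1 gets 3.4, best alternative 1.9; Node 2 gets 2.7, best alternative 0.7; Node 3 gets 2.9, best alternative 0.8. No profitable deviation — NE.
(LFU, ARC, ARC): Node 1 can switch to ARC (2.8 → 3.5). Not NE.
(LFU, Full, LFU): Node 1 can switch to Full (3.6 → 3.8). Not NE.
(LFU, Full, ARC): Node 1 can switch to ARC (1.4 → 2.9). Not NE.
(ARC, ARC, LFU): Node 1 can switch to LFU (1.3 → 3.4). Not NE.
(ARC, ARC, ARC): Node 1 can switch to Full (3.5 → 5.1). Not NE.
(ARC, Full, LFU): Node 1 can switch to LFU (2.9 → 3.6). Not NE.
(ARC, Full, ARC): Node 1 can switch to Full (2.9 → 3.6). Not NE.
(Full, ARC, LFU): Node 1 can switch to LFU (1.9 → 3.4). Not NE.
(Full, ARC, ARC): Node 1 gets 5.1, best alternative 3.5; Node 2 gets 4.7, best alternative 4; Node 3 gets 2.1, best alternative 1.3. No profitable deviation — NE.
(Full, Full, LFU): Node 1 gets 3.8, best alternative 3.6; Node 2 gets 4.7, best alternative 3; Node 3 gets 4.4, best alternative 2.7. No profitable deviation — NE.
(Full, Full, ARC): Node 2 can switch to ARC (4 → 4.7). Not NE.

Pure-strategy Nash equilibria: (LFU, ARC, LFU) and (Full, ARC, ARC) and (Full, Full, LFU)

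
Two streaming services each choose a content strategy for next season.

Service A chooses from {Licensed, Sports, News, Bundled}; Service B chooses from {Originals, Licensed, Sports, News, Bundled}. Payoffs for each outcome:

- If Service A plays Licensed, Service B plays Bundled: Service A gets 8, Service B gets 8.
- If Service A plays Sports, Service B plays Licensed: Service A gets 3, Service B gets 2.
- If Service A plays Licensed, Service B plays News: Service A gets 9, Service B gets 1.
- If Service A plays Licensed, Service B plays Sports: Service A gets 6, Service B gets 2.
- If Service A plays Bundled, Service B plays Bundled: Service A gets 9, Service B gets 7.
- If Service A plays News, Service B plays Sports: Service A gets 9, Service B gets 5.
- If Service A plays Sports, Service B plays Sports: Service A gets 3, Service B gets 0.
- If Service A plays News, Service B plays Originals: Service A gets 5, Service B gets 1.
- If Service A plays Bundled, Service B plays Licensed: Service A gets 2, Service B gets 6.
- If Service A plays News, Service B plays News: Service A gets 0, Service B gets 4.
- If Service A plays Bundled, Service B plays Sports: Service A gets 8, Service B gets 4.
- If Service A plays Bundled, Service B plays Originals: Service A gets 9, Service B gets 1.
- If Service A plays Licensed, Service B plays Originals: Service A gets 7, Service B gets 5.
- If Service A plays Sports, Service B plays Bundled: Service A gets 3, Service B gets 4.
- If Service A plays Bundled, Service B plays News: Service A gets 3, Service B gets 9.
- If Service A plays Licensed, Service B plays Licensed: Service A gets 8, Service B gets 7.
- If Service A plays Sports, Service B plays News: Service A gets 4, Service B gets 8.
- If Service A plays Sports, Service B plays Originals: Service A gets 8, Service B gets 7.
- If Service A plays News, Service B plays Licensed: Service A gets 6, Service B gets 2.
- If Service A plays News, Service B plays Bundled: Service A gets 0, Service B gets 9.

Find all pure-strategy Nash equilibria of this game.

Service A against Originals: payoffs 7, 8, 5, 9 → best response Bundled.
Service A against Licensed: payoffs 8, 3, 6, 2 → best response Licensed.
Service A against Sports: payoffs 6, 3, 9, 8 → best response News.
Service A against News: payoffs 9, 4, 0, 3 → best response Licensed.
Service A against Bundled: payoffs 8, 3, 0, 9 → best response Bundled.
Service B against Licensed: payoffs 5, 7, 2, 1, 8 → best response Bundled.
Service B against Sports: payoffs 7, 2, 0, 8, 4 → best response News.
Service B against News: payoffs 1, 2, 5, 4, 9 → best response Bundled.
Service B against Bundled: payoffs 1, 6, 4, 9, 7 → best response News.
No profile is a mutual best response for all players.

none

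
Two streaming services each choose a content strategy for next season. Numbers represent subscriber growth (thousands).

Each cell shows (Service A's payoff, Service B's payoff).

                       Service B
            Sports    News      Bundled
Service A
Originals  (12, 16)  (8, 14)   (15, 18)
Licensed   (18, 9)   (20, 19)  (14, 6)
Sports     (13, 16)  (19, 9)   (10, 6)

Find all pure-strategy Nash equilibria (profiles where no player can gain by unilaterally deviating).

The pure Nash equilibria are (Originals, Bundled); (Licensed, News).

Check each profile: it is a Nash equilibrium iff no player can strictly gain by switching unilaterally.
(Originals, Sports): Service A can switch to Licensed (12 → 18). Not NE.
(Originals, News): Service A can switch to Licensed (8 → 20). Not NE.
(Originals, Bundled): Service A gets 15, best alternative 14; Service B gets 18, best alternative 16. No profitable deviation — NE.
(Licensed, Sports): Service B can switch to News (9 → 19). Not NE.
(Licensed, News): Service A gets 20, best alternative 19; Service B gets 19, best alternative 9. No profitable deviation — NE.
(Licensed, Bundled): Service A can switch to Originals (14 → 15). Not NE.
(Sports, Sports): Service A can switch to Licensed (13 → 18). Not NE.
(Sports, News): Service A can switch to Licensed (19 → 20). Not NE.
(The remaining 1 profile has a profitable deviation by the same check.)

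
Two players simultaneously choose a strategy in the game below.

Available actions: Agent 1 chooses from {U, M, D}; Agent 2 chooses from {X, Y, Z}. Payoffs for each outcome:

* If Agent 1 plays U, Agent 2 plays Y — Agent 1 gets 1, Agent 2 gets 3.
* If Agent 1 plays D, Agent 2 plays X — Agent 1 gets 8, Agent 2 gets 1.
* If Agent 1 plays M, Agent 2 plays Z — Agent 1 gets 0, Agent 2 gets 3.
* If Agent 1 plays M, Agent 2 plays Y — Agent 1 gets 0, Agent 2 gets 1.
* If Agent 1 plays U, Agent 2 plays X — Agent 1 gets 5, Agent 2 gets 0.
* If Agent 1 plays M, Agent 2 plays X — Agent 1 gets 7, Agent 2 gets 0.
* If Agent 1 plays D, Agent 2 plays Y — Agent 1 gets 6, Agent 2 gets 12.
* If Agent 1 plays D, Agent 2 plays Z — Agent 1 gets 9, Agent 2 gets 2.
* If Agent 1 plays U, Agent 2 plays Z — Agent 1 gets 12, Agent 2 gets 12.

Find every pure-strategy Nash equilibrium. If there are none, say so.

(U, X): Agent 1 can switch to M (5 → 7). Not NE.
(U, Y): Agent 1 can switch to D (1 → 6). Not NE.
(U, Z): Agent 1 gets 12, best alternative 9; Agent 2 gets 12, best alternative 3. No profitable deviation — NE.
(M, X): Agent 1 can switch to D (7 → 8). Not NE.
(M, Y): Agent 1 can switch to U (0 → 1). Not NE.
(M, Z): Agent 1 can switch to U (0 → 12). Not NE.
(D, X): Agent 2 can switch to Y (1 → 12). Not NE.
(D, Y): Agent 1 gets 6, best alternative 1; Agent 2 gets 12, best alternative 2. No profitable deviation — NE.
(D, Z): Agent 1 can switch to U (9 → 12). Not NE.

The pure Nash equilibria are (U, Z) and (D, Y).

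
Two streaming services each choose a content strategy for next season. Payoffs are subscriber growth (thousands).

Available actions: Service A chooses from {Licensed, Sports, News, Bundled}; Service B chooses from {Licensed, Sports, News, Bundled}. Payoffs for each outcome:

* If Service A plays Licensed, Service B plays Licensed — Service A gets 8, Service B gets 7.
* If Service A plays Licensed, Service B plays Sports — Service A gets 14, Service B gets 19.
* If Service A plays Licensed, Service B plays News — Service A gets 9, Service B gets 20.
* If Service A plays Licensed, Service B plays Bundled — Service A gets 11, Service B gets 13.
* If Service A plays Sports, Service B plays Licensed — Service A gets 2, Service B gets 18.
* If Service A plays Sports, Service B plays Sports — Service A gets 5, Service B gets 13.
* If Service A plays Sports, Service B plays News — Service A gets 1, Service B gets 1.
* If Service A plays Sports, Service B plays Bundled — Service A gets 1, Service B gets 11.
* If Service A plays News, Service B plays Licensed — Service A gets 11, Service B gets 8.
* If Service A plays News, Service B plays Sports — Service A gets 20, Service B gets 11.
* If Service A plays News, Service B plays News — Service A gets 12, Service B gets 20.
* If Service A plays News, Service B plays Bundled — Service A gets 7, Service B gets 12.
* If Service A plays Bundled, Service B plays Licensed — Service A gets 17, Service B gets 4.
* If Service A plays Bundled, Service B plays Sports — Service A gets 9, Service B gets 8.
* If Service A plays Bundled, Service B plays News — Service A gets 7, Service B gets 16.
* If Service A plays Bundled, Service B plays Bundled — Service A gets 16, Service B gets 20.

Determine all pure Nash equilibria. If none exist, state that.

Pure-strategy Nash equilibria: (News, News); (Bundled, Bundled)

(Licensed, Licensed): Service A can switch to News (8 → 11). Not NE.
(Licensed, Sports): Service A can switch to News (14 → 20). Not NE.
(Licensed, News): Service A can switch to News (9 → 12). Not NE.
(Licensed, Bundled): Service A can switch to Bundled (11 → 16). Not NE.
(Sports, Licensed): Service A can switch to Licensed (2 → 8). Not NE.
(Sports, Sports): Service A can switch to Licensed (5 → 14). Not NE.
(Sports, News): Service A can switch to Licensed (1 → 9). Not NE.
(Sports, Bundled): Service A can switch to Licensed (1 → 11). Not NE.
(News, Licensed): Service A can switch to Bundled (11 → 17). Not NE.
(News, Sports): Service B can switch to News (11 → 20). Not NE.
(News, News): Service A gets 12, best alternative 9; Service B gets 20, best alternative 12. No profitable deviation — NE.
(Bundled, Bundled): Service A gets 16, best alternative 11; Service B gets 20, best alternative 16. No profitable deviation — NE.
(The remaining 4 profiles each have a profitable deviation by the same check.)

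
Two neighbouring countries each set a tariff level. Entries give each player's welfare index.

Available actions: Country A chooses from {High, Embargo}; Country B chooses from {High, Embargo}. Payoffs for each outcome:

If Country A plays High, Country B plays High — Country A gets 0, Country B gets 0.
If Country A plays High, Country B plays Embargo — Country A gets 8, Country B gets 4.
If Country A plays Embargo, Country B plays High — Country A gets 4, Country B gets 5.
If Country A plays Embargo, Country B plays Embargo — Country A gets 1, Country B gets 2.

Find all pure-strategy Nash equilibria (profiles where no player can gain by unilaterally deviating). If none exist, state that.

Mark each player's best response to every combination of opponents' strategies; a profile where every player is best-responding is a pure Nash equilibrium.
Country A against High: payoffs 0, 4 → best response Embargo.
Country A against Embargo: payoffs 8, 1 → best response High.
Country B against High: payoffs 0, 4 → best response Embargo.
Country B against Embargo: payoffs 5, 2 → best response High.
Mutual best responses: (High, Embargo); (Embargo, High).

(High, Embargo); (Embargo, High)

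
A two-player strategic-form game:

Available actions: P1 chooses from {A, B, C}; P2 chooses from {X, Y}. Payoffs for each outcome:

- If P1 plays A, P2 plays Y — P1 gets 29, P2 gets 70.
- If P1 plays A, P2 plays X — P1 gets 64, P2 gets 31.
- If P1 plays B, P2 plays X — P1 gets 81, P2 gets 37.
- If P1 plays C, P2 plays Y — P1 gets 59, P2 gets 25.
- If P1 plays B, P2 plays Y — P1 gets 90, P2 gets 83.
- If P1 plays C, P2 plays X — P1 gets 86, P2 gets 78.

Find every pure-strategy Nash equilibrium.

Pure-strategy Nash equilibria: (B, Y), (C, X)

P1 against X: payoffs 64, 81, 86 → best response C.
P1 against Y: payoffs 29, 90, 59 → best response B.
P2 against A: payoffs 31, 70 → best response Y.
P2 against B: payoffs 37, 83 → best response Y.
P2 against C: payoffs 78, 25 → best response X.
Mutual best responses: (B, Y); (C, X).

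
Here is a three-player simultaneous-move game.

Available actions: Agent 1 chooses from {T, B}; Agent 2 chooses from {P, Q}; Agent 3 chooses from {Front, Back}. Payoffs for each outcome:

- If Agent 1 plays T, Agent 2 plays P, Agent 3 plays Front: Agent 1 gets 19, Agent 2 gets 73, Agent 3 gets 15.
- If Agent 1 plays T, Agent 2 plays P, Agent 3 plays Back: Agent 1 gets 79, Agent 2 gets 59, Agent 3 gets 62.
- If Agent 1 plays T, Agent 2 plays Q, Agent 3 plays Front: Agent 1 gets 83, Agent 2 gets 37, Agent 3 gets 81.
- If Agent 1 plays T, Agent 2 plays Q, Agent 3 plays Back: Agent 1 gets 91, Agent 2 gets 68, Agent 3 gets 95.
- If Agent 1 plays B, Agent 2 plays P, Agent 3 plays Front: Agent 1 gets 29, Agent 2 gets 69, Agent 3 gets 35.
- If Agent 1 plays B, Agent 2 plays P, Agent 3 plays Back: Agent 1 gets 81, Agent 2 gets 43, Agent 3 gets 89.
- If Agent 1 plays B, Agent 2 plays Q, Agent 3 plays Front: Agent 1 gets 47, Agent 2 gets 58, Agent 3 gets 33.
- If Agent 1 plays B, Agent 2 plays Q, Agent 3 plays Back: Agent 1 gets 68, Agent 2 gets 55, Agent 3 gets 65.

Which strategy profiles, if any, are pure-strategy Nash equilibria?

Agent 1 against (P, Front): payoffs 19, 29 → best response B.
Agent 1 against (P, Back): payoffs 79, 81 → best response B.
Agent 1 against (Q, Front): payoffs 83, 47 → best response T.
Agent 1 against (Q, Back): payoffs 91, 68 → best response T.
Agent 2 against (T, Front): payoffs 73, 37 → best response P.
Agent 2 against (T, Back): payoffs 59, 68 → best response Q.
Agent 2 against (B, Front): payoffs 69, 58 → best response P.
Agent 2 against (B, Back): payoffs 43, 55 → best response Q.
Agent 3 against (T, P): payoffs 15, 62 → best response Back.
Agent 3 against (T, Q): payoffs 81, 95 → best response Back.
Agent 3 against (B, P): payoffs 35, 89 → best response Back.
Agent 3 against (B, Q): payoffs 33, 65 → best response Back.
Mutual best responses: (T, Q, Back).

(T, Q, Back)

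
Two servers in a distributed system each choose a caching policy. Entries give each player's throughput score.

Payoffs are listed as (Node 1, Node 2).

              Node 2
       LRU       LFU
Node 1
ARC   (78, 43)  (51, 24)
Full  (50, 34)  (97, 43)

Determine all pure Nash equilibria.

Node 1 against LRU: payoffs 78, 50 → best response ARC.
Node 1 against LFU: payoffs 51, 97 → best response Full.
Node 2 against ARC: payoffs 43, 24 → best response LRU.
Node 2 against Full: payoffs 34, 43 → best response LFU.
Mutual best responses: (ARC, LRU); (Full, LFU).

(ARC, LRU); (Full, LFU)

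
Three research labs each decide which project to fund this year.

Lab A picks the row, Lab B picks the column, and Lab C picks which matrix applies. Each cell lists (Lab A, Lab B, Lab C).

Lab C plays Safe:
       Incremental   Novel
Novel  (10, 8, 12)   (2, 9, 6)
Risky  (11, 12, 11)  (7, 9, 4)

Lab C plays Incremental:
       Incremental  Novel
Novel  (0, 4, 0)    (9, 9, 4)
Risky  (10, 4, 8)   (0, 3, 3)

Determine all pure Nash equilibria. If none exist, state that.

(Risky, Incremental, Safe)

Lab A against (Incremental, Safe): payoffs 10, 11 → best response Risky.
Lab A against (Incremental, Incremental): payoffs 0, 10 → best response Risky.
Lab A against (Novel, Safe): payoffs 2, 7 → best response Risky.
Lab A against (Novel, Incremental): payoffs 9, 0 → best response Novel.
Lab B against (Novel, Safe): payoffs 8, 9 → best response Novel.
Lab B against (Novel, Incremental): payoffs 4, 9 → best response Novel.
Lab B against (Risky, Safe): payoffs 12, 9 → best response Incremental.
Lab B against (Risky, Incremental): payoffs 4, 3 → best response Incremental.
Lab C against (Novel, Incremental): payoffs 12, 0 → best response Safe.
Lab C against (Novel, Novel): payoffs 6, 4 → best response Safe.
Lab C against (Risky, Incremental): payoffs 11, 8 → best response Safe.
Lab C against (Risky, Novel): payoffs 4, 3 → best response Safe.
Mutual best responses: (Risky, Incremental, Safe).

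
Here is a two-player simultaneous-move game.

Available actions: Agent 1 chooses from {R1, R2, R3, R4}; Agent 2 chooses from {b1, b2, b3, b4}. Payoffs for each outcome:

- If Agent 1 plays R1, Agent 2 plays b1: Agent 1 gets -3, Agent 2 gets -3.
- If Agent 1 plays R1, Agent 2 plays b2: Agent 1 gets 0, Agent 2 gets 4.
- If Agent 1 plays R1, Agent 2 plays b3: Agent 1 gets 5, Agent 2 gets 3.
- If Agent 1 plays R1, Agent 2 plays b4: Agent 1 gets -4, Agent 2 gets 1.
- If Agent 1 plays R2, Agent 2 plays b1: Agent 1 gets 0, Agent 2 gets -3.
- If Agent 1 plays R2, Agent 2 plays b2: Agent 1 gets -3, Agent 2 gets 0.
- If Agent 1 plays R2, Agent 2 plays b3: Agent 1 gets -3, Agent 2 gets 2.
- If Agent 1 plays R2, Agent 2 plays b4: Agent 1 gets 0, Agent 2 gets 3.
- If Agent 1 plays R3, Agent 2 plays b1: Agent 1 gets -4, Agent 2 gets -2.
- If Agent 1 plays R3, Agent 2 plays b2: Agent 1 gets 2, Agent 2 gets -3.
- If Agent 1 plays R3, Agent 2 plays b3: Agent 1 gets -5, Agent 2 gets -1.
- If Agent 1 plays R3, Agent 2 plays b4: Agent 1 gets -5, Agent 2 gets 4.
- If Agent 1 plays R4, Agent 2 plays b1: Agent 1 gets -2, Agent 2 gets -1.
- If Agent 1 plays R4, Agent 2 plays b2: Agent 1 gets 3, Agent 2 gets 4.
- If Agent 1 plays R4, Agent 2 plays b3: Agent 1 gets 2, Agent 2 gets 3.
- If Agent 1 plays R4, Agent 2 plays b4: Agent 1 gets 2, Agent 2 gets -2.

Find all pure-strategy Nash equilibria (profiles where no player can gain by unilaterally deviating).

Pure NE: (R4, b2)

(R1, b1): Agent 1 can switch to R2 (-3 → 0). Not NE.
(R1, b2): Agent 1 can switch to R3 (0 → 2). Not NE.
(R1, b3): Agent 2 can switch to b2 (3 → 4). Not NE.
(R1, b4): Agent 1 can switch to R2 (-4 → 0). Not NE.
(R2, b1): Agent 2 can switch to b2 (-3 → 0). Not NE.
(R2, b2): Agent 1 can switch to R1 (-3 → 0). Not NE.
(R2, b3): Agent 1 can switch to R1 (-3 → 5). Not NE.
(R2, b4): Agent 1 can switch to R4 (0 → 2). Not NE.
(R3, b1): Agent 1 can switch to R1 (-4 → -3). Not NE.
(R3, b2): Agent 1 can switch to R4 (2 → 3). Not NE.
(R3, b3): Agent 1 can switch to R1 (-5 → 5). Not NE.
(R3, b4): Agent 1 can switch to R1 (-5 → -4). Not NE.
(R4, b2): Agent 1 gets 3, best alternative 2; Agent 2 gets 4, best alternative 3. No profitable deviation — NE.
(The remaining 3 profiles each have a profitable deviation by the same check.)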